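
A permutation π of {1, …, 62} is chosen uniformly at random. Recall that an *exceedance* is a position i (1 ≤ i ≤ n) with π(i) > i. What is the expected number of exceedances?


Write X = Σ_{i=1}^{62} X_i, where X_i = 1_{π(i) > i}.
For each fixed i, π(i) is uniform over {1, …, 62} (marginal of a uniform permutation), so P[π(i) > i] = (n − i)/n. Summing: Σ_{i=1}^{62} (n − i)/n = (0 + 1 + … + 61)/62 = 62(62 − 1)/(2·62) = (62 − 1)/2.
Hence E[X] = Σ_{i=1}^{62} (62 − i)/62 = 61/2 ≈ 30.5000.

E[X] = 61/2 = 30.5000.


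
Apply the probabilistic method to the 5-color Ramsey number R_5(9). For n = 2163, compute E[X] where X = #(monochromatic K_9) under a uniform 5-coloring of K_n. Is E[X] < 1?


E[X] = C(2163, 9) · 5^{1 − 36} = 2808716806866462450348390 · 5^{−35} = 2808716806866462450348390/2910383045673370361328125.
As a reduced fraction: E[X] = 561743361373292490069678/582076609134674072265625 ≈ 0.96507.
Is E[X] < 1? YES.
Since E[X] < 1, there exists a 5-coloring of K_{2163} with no monochromatic K_9; hence R_5(9) > 2163.

E[X] = 561743361373292490069678/582076609134674072265625 ≈ 0.96507; E[X] < 1, so R_5(9) > 2163.


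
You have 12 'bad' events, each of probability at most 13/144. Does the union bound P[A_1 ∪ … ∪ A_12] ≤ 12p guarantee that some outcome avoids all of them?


Union bound: P[∪_{i=1}^{12} A_i] ≤ Σ_i P[A_i] ≤ 12·p = 12·(13/144) = 13/12.
Numerically: 13/12 ≈ 1.083.
Is 13/12 < 1? NO.
Since the bound 13/12 is ≥ 1, the union bound is uninformative here; it does NOT by itself certify existence.

12·p = 13/12 ≈ 1.083; existence NOT certified by the union bound.


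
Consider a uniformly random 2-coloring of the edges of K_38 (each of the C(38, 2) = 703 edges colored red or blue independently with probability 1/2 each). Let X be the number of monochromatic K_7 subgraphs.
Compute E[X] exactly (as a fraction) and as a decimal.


Let X = Σ_S X_S over the C(38, 7) = 12620256 subsets S of size 7, where X_S = 1 if the K_7 on S is monochromatic.
For a fixed S, the K_7 on S has C(7, 2) = 21 edges. P[all 21 edges red] = (1/2)^21, and likewise for blue, so P[monochromatic] = 2·(1/2)^21 = 2^{1 − 21} = 1/1048576.
By linearity: E[X] = C(38, 7) · 2^{1 − 21} = 12620256 · 1/1048576 = 394383/32768.
Numerically: E[X] ≈ 12.036.

E[X] = C(38,7)·2^(1−C(7,2)) = 394383/32768 ≈ 12.036.


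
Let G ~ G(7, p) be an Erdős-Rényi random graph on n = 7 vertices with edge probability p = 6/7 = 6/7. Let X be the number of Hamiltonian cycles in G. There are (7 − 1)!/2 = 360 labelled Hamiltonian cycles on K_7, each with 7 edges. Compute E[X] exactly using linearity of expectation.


K_7 has (7 − 1)!/2 = 360 labelled Hamiltonian cycles.
For each such Hamiltonian cycle H, let X_H = 1 if all 7 edges of H are present in G. Then P[X_H = 1] = p^{7} = (6/7)^{7} = 279936/823543.
Summing the indicators: E[X] = Σ_H E[X_H] = 360 · p^{7} = 360 · 279936/823543 = 100776960/823543.
Numerically: E[X] ≈ 122.4.

E[X] = 360 · (6/7)^{7} = 100776960/823543 ≈ 122.4.


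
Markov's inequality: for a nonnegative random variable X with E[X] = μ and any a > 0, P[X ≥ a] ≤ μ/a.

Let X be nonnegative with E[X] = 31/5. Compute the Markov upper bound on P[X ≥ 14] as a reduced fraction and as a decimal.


μ = E[X] = 31/5, a = 14.
Markov: P[X ≥ 14] ≤ μ/a = (31/5)/14 = 31/70.
Numerically: ≈ 0.44286.
(Since a = 14 > μ = 6.20000, the bound 31/70 is < 1 and informative.)

P[X ≥ 14] ≤ 31/70 ≈ 0.44286.


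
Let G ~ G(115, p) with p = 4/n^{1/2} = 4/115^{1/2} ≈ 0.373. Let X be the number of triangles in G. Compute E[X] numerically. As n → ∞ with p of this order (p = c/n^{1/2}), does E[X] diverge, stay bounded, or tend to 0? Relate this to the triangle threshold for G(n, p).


Number of potential triangles: C(115, 3) = 246905.
Each occurs with probability p³ ≈ (0.373)³ ≈ 5.18959e-02.
By linearity: E[X] = C(115, 3)·p³ ≈ 246905 · 5.18959e-02 ≈ 12813.362.
Since α = 1/2 < 1, p = c/n^{1/2} ≫ 1/n is above the triangle threshold p ~ 1/n. Asymptotically E[X] ~ (c³/6)·n^{3(1−α)} = (4³/6)·n^{1.5} → ∞; triangles are abundant w.h.p.

E[X] ≈ 12813.362; in regime p = Θ(1/n^{1/2}) E[X] diverges (above the triangle threshold p ~ 1/n).


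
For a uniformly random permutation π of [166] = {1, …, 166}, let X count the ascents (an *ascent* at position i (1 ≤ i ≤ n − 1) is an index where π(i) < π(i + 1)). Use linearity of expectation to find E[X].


Write X = Σ X_I over i = 1, …, 165, with X_I the indicator of one ascent.
There are 165 indicators.
For each fixed i, the pair (π(i), π(i+1)) is a uniformly random ordered pair of distinct values from {1, …, 166}; by symmetry P[π(i) < π(i+1)] = 1/2.
By linearity: E[X] = 165 · (1/2) = (166 − 1) · (1/2) = 165/2 ≈ 82.50000.

E[X] = 165/2 = 82.50000.


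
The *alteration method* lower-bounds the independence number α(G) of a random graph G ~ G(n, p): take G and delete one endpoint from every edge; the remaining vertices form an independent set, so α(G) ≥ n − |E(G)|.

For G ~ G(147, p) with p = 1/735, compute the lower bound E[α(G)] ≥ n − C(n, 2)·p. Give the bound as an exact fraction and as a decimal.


E[|E(G)|] = C(147, 2)·p = 10731 · (1/735) = 73/5.
E[α(G)] ≥ n − E[|E(G)|] = 147 − 73/5 = 662/5.
Numerically: ≈ 132.400.
(This is only a lower bound; the true E[α(G)] may be larger.)

E[α(G)] ≥ 662/5 ≈ 132.400.


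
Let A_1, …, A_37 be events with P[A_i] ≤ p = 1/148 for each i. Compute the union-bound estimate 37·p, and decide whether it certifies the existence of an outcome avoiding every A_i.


Union bound: P[∪_{i=1}^{37} A_i] ≤ Σ_i P[A_i] ≤ 37·p = 37·(1/148) = 1/4.
Numerically: 1/4 ≈ 0.2500000.
Is 1/4 < 1? YES.
Since P[∪ A_i] ≤ 1/4 < 1, the complement has P[∩ A_i^c] ≥ 1 − 1/4 = 3/4 > 0, so some outcome avoids every A_i.

37·p = 1/4 ≈ 0.2500000; existence CERTIFIED by the union bound.


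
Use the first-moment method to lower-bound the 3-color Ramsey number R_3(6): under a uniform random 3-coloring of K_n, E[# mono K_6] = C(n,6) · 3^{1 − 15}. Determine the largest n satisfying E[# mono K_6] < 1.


We need C(n, 6) · 3^{1 − 15} < 1, i.e. C(n, 6) < 3^{15 − 1} = 4782969.
Check values of n near the boundary:
  n = 39: C(39, 6) = 3262623; 3262623 < 4782969? YES
  n = 40: C(40, 6) = 3838380; 3838380 < 4782969? YES
  n = 41: C(41, 6) = 4496388; 4496388 < 4782969? YES
  n = 42: C(42, 6) = 5245786; 5245786 < 4782969? NO
The largest n with C(n, 6) < 4782969 is n = 41 (where E[X] = 1498796/1594323 ≈ 0.9401). Hence R_3(6) > 41, i.e. R_3(6) ≥ 42.

Largest n = 41; hence R_3(6) > 41.


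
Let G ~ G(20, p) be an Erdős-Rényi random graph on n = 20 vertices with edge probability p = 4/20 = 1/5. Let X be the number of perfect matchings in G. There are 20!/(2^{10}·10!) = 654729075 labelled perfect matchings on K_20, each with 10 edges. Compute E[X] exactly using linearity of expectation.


K_20 has 20!/(2^{10}·10!) = 654729075 labelled perfect matchings.
For each such perfect matching H, let X_H = 1 if all 10 edges of H are present in G. Then P[X_H = 1] = p^{10} = (1/5)^{10} = 1/9765625.
Summing the indicators: E[X] = Σ_H E[X_H] = 654729075 · p^{10} = 654729075 · 1/9765625 = 26189163/390625.
Numerically: E[X] ≈ 67.044.

E[X] = 654729075 · (1/5)^{10} = 26189163/390625 ≈ 67.044.


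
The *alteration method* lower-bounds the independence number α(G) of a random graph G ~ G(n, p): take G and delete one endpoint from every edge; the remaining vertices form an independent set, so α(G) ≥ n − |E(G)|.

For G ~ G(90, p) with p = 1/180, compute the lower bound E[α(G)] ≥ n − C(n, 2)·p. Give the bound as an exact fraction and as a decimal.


E[|E(G)|] = C(90, 2)·p = 4005 · (1/180) = 89/4.
E[α(G)] ≥ n − E[|E(G)|] = 90 − 89/4 = 271/4.
Numerically: ≈ 67.750.
(This is only a lower bound; the true E[α(G)] may be larger.)

E[α(G)] ≥ 271/4 ≈ 67.750.


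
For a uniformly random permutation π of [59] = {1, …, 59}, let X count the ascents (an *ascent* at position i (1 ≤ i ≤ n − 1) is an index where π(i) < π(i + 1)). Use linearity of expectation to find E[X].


Write X = Σ X_I over i = 1, …, 58, with X_I the indicator of one ascent.
There are 58 indicators.
For each fixed i, the pair (π(i), π(i+1)) is a uniformly random ordered pair of distinct values from {1, …, 59}; by symmetry P[π(i) < π(i+1)] = 1/2.
By linearity: E[X] = 58 · (1/2) = (59 − 1) · (1/2) = 29 ≈ 29.000000.

E[X] = 29 = 29.000000.


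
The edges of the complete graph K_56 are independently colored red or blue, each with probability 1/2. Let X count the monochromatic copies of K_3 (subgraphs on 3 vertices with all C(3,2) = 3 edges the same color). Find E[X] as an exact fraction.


Let X = Σ_S X_S over the C(56, 3) = 27720 subsets S of size 3, where X_S = 1 if the K_3 on S is monochromatic.
For a fixed S, the K_3 on S has C(3, 2) = 3 edges. P[all 3 edges red] = (1/2)^3, and likewise for blue, so P[monochromatic] = 2·(1/2)^3 = 2^{1 − 3} = 1/4.
By linearity: E[X] = C(56, 3) · 2^{1 − 3} = 27720 · 1/4 = 6930.
Numerically: E[X] ≈ 6930.0000.

E[X] = C(56,3)·2^(1−C(3,2)) = 6930 ≈ 6930.0000.


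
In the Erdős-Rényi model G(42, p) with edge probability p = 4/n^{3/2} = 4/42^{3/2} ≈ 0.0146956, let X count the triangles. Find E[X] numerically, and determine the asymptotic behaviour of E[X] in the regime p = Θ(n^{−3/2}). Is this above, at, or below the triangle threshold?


Number of potential triangles: C(42, 3) = 11480.
Each occurs with probability p³ ≈ (0.0146956)³ ≈ 3.17364370e-06.
By linearity: E[X] = C(42, 3)·p³ ≈ 11480 · 3.17364370e-06 ≈ 0.036433.
Since α = 3/2 > 1, p = c/n^{3/2} = o(1/n) is below the triangle threshold p ~ 1/n. Asymptotically E[X] ~ (c³/6)·n^{3(1−α)} = (4³/6)·n^{-1.5} → 0, so by Markov's inequality G has no triangles w.h.p.

E[X] ≈ 0.036433; in regime p = Θ(1/n^{3/2}) E[X] tends to 0 (below the triangle threshold p ~ 1/n).


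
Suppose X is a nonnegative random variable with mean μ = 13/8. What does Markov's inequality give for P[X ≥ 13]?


μ = E[X] = 13/8, a = 13.
Markov: P[X ≥ 13] ≤ μ/a = (13/8)/13 = 1/8.
Numerically: ≈ 0.125000.
(Since a = 13 > μ = 1.625000, the bound 1/8 is < 1 and informative.)

P[X ≥ 13] ≤ 1/8 ≈ 0.125000.


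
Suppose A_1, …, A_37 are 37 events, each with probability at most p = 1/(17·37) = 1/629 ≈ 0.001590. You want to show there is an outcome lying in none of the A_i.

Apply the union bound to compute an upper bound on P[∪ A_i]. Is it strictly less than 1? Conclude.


Union bound: P[∪_{i=1}^{37} A_i] ≤ Σ_i P[A_i] ≤ 37·p = 37·(1/629) = 1/17.
Numerically: 1/17 ≈ 0.058824.
Is 1/17 < 1? YES.
Since P[∪ A_i] ≤ 1/17 < 1, the complement has P[∩ A_i^c] ≥ 1 − 1/17 = 16/17 > 0, so some outcome avoids every A_i.

37·p = 1/17 ≈ 0.058824; existence CERTIFIED by the union bound.


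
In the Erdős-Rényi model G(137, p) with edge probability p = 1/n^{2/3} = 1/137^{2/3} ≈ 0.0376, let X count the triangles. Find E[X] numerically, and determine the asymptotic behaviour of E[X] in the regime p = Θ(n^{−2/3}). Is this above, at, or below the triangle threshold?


Number of potential triangles: C(137, 3) = 419220.
Each occurs with probability p³ ≈ (0.0376)³ ≈ 5.32793e-05.
By linearity: E[X] = C(137, 3)·p³ ≈ 419220 · 5.32793e-05 ≈ 22.336.
Since α = 2/3 < 1, p = c/n^{2/3} ≫ 1/n is above the triangle threshold p ~ 1/n. Asymptotically E[X] ~ (c³/6)·n^{3(1−α)} = (1³/6)·n^{1} → ∞; triangles are abundant w.h.p.

E[X] ≈ 22.336; in regime p = Θ(1/n^{2/3}) E[X] diverges (above the triangle threshold p ~ 1/n).


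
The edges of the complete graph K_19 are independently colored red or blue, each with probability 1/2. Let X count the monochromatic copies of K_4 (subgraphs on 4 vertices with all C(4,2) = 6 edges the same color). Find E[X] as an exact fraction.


Let X = Σ_S X_S over the C(19, 4) = 3876 subsets S of size 4, where X_S = 1 if the K_4 on S is monochromatic.
For a fixed S, the K_4 on S has C(4, 2) = 6 edges. P[all 6 edges red] = (1/2)^6, and likewise for blue, so P[monochromatic] = 2·(1/2)^6 = 2^{1 − 6} = 1/32.
By linearity: E[X] = C(19, 4) · 2^{1 − 6} = 3876 · 1/32 = 969/8.
Numerically: E[X] ≈ 121.12500.

E[X] = C(19,4)·2^(1−C(4,2)) = 969/8 ≈ 121.12500.


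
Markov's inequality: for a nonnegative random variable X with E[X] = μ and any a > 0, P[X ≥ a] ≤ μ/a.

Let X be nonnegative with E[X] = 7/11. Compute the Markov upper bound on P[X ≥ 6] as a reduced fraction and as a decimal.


μ = E[X] = 7/11, a = 6.
Markov: P[X ≥ 6] ≤ μ/a = (7/11)/6 = 7/66.
Numerically: ≈ 0.106.
(Since a = 6 > μ = 0.636, the bound 7/66 is < 1 and informative.)

P[X ≥ 6] ≤ 7/66 ≈ 0.106.


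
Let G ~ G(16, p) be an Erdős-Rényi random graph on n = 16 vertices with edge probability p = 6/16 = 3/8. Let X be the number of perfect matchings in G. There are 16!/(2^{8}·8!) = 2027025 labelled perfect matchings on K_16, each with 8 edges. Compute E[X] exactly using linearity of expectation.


K_16 has 16!/(2^{8}·8!) = 2027025 labelled perfect matchings.
For each such perfect matching H, let X_H = 1 if all 8 edges of H are present in G. Then P[X_H = 1] = p^{8} = (3/8)^{8} = 6561/16777216.
Summing the indicators: E[X] = Σ_H E[X_H] = 2027025 · p^{8} = 2027025 · 6561/16777216 = 13299311025/16777216.
Numerically: E[X] ≈ 792.7.

E[X] = 2027025 · (3/8)^{8} = 13299311025/16777216 ≈ 792.7.


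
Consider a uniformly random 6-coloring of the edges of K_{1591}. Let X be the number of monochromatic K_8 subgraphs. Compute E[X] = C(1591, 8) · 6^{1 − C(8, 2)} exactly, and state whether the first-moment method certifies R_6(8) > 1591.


E[X] = C(1591, 8) · 6^{1 − 28} = 1000427749141189953870 · 6^{−27} = 1000427749141189953870/1023490369077469249536.
As a reduced fraction: E[X] = 55579319396732775215/56860576059859402752 ≈ 0.97747.
Is E[X] < 1? YES.
Since E[X] < 1, there exists a 6-coloring of K_{1591} with no monochromatic K_8; hence R_6(8) > 1591.

E[X] = 55579319396732775215/56860576059859402752 ≈ 0.97747; E[X] < 1, so R_6(8) > 1591.


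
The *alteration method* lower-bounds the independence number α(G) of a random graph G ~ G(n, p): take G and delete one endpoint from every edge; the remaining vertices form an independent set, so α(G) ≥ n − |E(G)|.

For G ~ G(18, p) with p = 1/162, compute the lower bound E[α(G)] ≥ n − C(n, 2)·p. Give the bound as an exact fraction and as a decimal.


E[|E(G)|] = C(18, 2)·p = 153 · (1/162) = 17/18.
E[α(G)] ≥ n − E[|E(G)|] = 18 − 17/18 = 307/18.
Numerically: ≈ 17.05556.
(This is only a lower bound; the true E[α(G)] may be larger.)

E[α(G)] ≥ 307/18 ≈ 17.05556.


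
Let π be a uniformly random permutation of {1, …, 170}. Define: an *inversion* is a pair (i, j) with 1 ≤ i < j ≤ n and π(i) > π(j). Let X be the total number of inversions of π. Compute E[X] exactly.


Write X = Σ X_I over the C(170, 2) = 14365 pairs i < j, with X_I the indicator of one inversion.
There are 14365 indicators.
For each fixed pair i < j, the values π(i) and π(j) are two distinct elements of {1, …, 170} in uniformly random order; by symmetry P[π(i) > π(j)] = 1/2.
By linearity: E[X] = 14365 · (1/2) = C(170, 2) · (1/2) = 14365/2 = 14365/2 ≈ 7182.50000.

E[X] = 14365/2 = 7182.50000.


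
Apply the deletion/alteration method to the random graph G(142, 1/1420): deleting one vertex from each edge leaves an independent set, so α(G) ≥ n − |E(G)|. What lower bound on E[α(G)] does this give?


E[|E(G)|] = C(142, 2)·p = 10011 · (1/1420) = 141/20.
E[α(G)] ≥ n − E[|E(G)|] = 142 − 141/20 = 2699/20.
Numerically: ≈ 134.950000.
(This is only a lower bound; the true E[α(G)] may be larger.)

E[α(G)] ≥ 2699/20 ≈ 134.950000.


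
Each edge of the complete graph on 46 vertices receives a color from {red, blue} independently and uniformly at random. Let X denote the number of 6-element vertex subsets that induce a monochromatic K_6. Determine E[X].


Let X = Σ_S X_S over the C(46, 6) = 9366819 subsets S of size 6, where X_S = 1 if the K_6 on S is monochromatic.
For a fixed S, the K_6 on S has C(6, 2) = 15 edges. P[all 15 edges red] = (1/2)^15, and likewise for blue, so P[monochromatic] = 2·(1/2)^15 = 2^{1 − 15} = 1/16384.
By linearity of expectation: E[X] = C(46, 6) · 2^{1 − 15} = 9366819 · 1/16384 = 9366819/16384.
Numerically: E[X] ≈ 571.70526.

E[X] = C(46,6)·2^(1−C(6,2)) = 9366819/16384 ≈ 571.70526.


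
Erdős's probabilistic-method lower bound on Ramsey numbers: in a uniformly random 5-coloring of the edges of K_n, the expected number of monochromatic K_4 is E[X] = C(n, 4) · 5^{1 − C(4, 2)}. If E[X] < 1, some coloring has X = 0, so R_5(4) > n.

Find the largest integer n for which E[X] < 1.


We need C(n, 4) · 5^{1 − 6} < 1, i.e. C(n, 4) < 5^{6 − 1} = 3125.
Check values of n near the boundary:
  n = 15: C(15, 4) = 1365; 1365 < 3125? YES
  n = 16: C(16, 4) = 1820; 1820 < 3125? YES
  n = 17: C(17, 4) = 2380; 2380 < 3125? YES
  n = 18: C(18, 4) = 3060; 3060 < 3125? YES
  n = 19: C(19, 4) = 3876; 3876 < 3125? NO
The largest n with C(n, 4) < 3125 is n = 18 (where E[X] = 612/625 ≈ 0.9792000). Hence R_5(4) > 18, i.e. R_5(4) ≥ 19.

Largest n = 18; hence R_5(4) > 18.


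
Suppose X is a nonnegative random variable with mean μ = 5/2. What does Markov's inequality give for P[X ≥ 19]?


μ = E[X] = 5/2, a = 19.
Markov: P[X ≥ 19] ≤ μ/a = (5/2)/19 = 5/38.
Numerically: ≈ 0.131579.
(Since a = 19 > μ = 2.500000, the bound 5/38 is < 1 and informative.)

P[X ≥ 19] ≤ 5/38 ≈ 0.131579.


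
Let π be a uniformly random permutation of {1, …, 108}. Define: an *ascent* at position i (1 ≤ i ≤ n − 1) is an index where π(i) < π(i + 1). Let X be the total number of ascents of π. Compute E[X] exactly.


Write X = Σ X_I over i = 1, …, 107, with X_I the indicator of one ascent.
There are 107 indicators.
For each fixed i, the pair (π(i), π(i+1)) is a uniformly random ordered pair of distinct values from {1, …, 108}; by symmetry P[π(i) < π(i+1)] = 1/2.
By linearity: E[X] = 107 · (1/2) = (108 − 1) · (1/2) = 107/2 ≈ 53.500000.

E[X] = 107/2 = 53.500000.


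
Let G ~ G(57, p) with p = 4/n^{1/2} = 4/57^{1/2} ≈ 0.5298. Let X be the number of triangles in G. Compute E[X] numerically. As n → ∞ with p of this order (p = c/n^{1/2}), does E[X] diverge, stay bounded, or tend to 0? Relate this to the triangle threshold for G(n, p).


Number of potential triangles: C(57, 3) = 29260.
Each occurs with probability p³ ≈ (0.5298)³ ≈ 1.487194e-01.
By linearity: E[X] = C(57, 3)·p³ ≈ 29260 · 1.487194e-01 ≈ 4351.5303.
Since α = 1/2 < 1, p = c/n^{1/2} ≫ 1/n is above the triangle threshold p ~ 1/n. Asymptotically E[X] ~ (c³/6)·n^{3(1−α)} = (4³/6)·n^{1.5} → ∞; triangles are abundant w.h.p.

E[X] ≈ 4351.5303; in regime p = Θ(1/n^{1/2}) E[X] diverges (above the triangle threshold p ~ 1/n).


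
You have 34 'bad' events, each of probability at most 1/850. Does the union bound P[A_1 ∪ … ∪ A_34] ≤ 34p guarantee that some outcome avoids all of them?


Union bound: P[∪_{i=1}^{34} A_i] ≤ Σ_i P[A_i] ≤ 34·p = 34·(1/850) = 1/25.
Numerically: 1/25 ≈ 0.04000.
Is 1/25 < 1? YES.
Since P[∪ A_i] ≤ 1/25 < 1, the complement has P[∩ A_i^c] ≥ 1 − 1/25 = 24/25 > 0, so some outcome avoids every A_i.

34·p = 1/25 ≈ 0.04000; existence CERTIFIED by the union bound.


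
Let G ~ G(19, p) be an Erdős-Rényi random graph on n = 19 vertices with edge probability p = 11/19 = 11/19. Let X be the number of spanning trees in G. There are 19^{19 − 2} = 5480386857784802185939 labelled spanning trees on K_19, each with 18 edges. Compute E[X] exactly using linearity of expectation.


K_19 has 19^{19 − 2} = 5480386857784802185939 labelled spanning trees.
For each such spanning tree H, let X_H = 1 if all 18 edges of H are present in G. Then P[X_H = 1] = p^{18} = (11/19)^{18} = 5559917313492231481/104127350297911241532841.
Summing the indicators: E[X] = Σ_H E[X_H] = 5480386857784802185939 · p^{18} = 5480386857784802185939 · 5559917313492231481/104127350297911241532841 = 5559917313492231481/19.
Numerically: E[X] ≈ 2.9263e+17.

E[X] = 5480386857784802185939 · (11/19)^{18} = 5559917313492231481/19 ≈ 2.9263e+17.


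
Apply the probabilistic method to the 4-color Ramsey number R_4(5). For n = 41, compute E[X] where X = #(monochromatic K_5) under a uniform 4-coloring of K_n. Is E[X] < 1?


E[X] = C(41, 5) · 4^{1 − 10} = 749398 · 4^{−9} = 749398/262144.
As a reduced fraction: E[X] = 374699/131072 ≈ 2.8587265.
Is E[X] < 1? NO.
Since E[X] ≥ 1, the first-moment bound is inconclusive at n = 41; it does NOT by itself certify R_4(5) > 41.

E[X] = 374699/131072 ≈ 2.8587265; E[X] ≥ 1; first-moment method inconclusive here.


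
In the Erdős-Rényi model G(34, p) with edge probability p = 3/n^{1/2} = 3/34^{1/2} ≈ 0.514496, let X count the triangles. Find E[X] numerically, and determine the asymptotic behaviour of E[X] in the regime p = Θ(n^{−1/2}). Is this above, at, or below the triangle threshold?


Number of potential triangles: C(34, 3) = 5984.
Each occurs with probability p³ ≈ (0.514496)³ ≈ 1.36190053e-01.
By linearity: E[X] = C(34, 3)·p³ ≈ 5984 · 1.36190053e-01 ≈ 814.961277.
Since α = 1/2 < 1, p = c/n^{1/2} ≫ 1/n is above the triangle threshold p ~ 1/n. Asymptotically E[X] ~ (c³/6)·n^{3(1−α)} = (3³/6)·n^{1.5} → ∞; triangles are abundant w.h.p.

E[X] ≈ 814.961277; in regime p = Θ(1/n^{1/2}) E[X] diverges (above the triangle threshold p ~ 1/n).


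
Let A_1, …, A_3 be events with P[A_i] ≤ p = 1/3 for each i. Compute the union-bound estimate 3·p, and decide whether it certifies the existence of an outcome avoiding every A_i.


Union bound: P[∪_{i=1}^{3} A_i] ≤ Σ_i P[A_i] ≤ 3·p = 3·(1/3) = 1.
Numerically: 1 ≈ 1.0000.
Is 1 < 1? NO.
Since the bound 1 is ≥ 1, the union bound is uninformative here; it does NOT by itself certify existence.

3·p = 1 ≈ 1.0000; existence NOT certified by the union bound.


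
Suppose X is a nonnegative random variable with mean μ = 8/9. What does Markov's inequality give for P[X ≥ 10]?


μ = E[X] = 8/9, a = 10.
Markov: P[X ≥ 10] ≤ μ/a = (8/9)/10 = 4/45.
Numerically: ≈ 0.088889.
(Since a = 10 > μ = 0.888889, the bound 4/45 is < 1 and informative.)

P[X ≥ 10] ≤ 4/45 ≈ 0.088889.


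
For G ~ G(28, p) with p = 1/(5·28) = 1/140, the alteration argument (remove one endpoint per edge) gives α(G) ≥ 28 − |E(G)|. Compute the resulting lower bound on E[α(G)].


E[|E(G)|] = C(28, 2)·p = 378 · (1/140) = 27/10.
E[α(G)] ≥ n − E[|E(G)|] = 28 − 27/10 = 253/10.
Numerically: ≈ 25.3000.
(This is only a lower bound; the true E[α(G)] may be larger.)

E[α(G)] ≥ 253/10 ≈ 25.3000.


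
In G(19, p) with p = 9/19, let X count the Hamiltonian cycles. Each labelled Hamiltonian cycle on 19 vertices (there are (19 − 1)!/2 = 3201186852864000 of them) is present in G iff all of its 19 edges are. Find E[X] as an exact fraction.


K_19 has (19 − 1)!/2 = 3201186852864000 labelled Hamiltonian cycles.
For each such Hamiltonian cycle H, let X_H = 1 if all 19 edges of H are present in G. Then P[X_H = 1] = p^{19} = (9/19)^{19} = 1350851717672992089/1978419655660313589123979.
By linearity: E[X] = Σ_H E[X_H] = 3201186852864000 · p^{19} = 3201186852864000 · 1350851717672992089/1978419655660313589123979 = 4324328758783534194876278992896000/1978419655660313589123979.
Numerically: E[X] ≈ 2.1857e+09.

E[X] = 3201186852864000 · (9/19)^{19} = 4324328758783534194876278992896000/1978419655660313589123979 ≈ 2.1857e+09.


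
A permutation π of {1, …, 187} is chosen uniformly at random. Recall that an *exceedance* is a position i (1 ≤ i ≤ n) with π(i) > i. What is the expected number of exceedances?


Write X = Σ_{i=1}^{187} X_i, where X_i = 1_{π(i) > i}.
For each fixed i, π(i) is uniform over {1, …, 187} (marginal of a uniform permutation), so P[π(i) > i] = (n − i)/n. Summing: Σ_{i=1}^{187} (n − i)/n = (0 + 1 + … + 186)/187 = 187(187 − 1)/(2·187) = (187 − 1)/2.
Hence E[X] = Σ_{i=1}^{187} (187 − i)/187 = 93 ≈ 93.000.

E[X] = 93 = 93.000.


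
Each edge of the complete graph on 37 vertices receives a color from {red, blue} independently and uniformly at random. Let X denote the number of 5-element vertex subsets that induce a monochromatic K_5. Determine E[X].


Let X = Σ_S X_S over the C(37, 5) = 435897 subsets S of size 5, where X_S = 1 if the K_5 on S is monochromatic.
For a fixed S, the K_5 on S has C(5, 2) = 10 edges. P[all 10 edges red] = (1/2)^10, and likewise for blue, so P[monochromatic] = 2·(1/2)^10 = 2^{1 − 10} = 1/512.
By linearity: E[X] = C(37, 5) · 2^{1 − 10} = 435897 · 1/512 = 435897/512.
Numerically: E[X] ≈ 851.361328.

E[X] = C(37,5)·2^(1−C(5,2)) = 435897/512 ≈ 851.361328.


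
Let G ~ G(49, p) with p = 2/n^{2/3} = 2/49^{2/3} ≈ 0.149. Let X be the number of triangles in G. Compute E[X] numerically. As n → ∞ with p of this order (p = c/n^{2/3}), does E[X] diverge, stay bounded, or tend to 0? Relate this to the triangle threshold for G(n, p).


Number of potential triangles: C(49, 3) = 18424.
Each occurs with probability p³ ≈ (0.149)³ ≈ 3.33195e-03.
By linearity: E[X] = C(49, 3)·p³ ≈ 18424 · 3.33195e-03 ≈ 61.388.
Since α = 2/3 < 1, p = c/n^{2/3} ≫ 1/n is above the triangle threshold p ~ 1/n. Asymptotically E[X] ~ (c³/6)·n^{3(1−α)} = (2³/6)·n^{1} → ∞; triangles are abundant w.h.p.

E[X] ≈ 61.388; in regime p = Θ(1/n^{2/3}) E[X] diverges (above the triangle threshold p ~ 1/n).


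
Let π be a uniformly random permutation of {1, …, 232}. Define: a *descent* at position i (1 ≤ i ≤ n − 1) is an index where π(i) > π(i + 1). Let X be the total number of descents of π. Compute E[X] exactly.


Write X = Σ X_I over i = 1, …, 231, with X_I the indicator of one descent.
There are 231 indicators.
For each fixed i, the pair (π(i), π(i+1)) is a uniformly random ordered pair of distinct values from {1, …, 232}; by symmetry P[π(i) > π(i+1)] = 1/2.
By linearity: E[X] = 231 · (1/2) = (232 − 1) · (1/2) = 231/2 ≈ 115.500.

E[X] = 231/2 = 115.500.


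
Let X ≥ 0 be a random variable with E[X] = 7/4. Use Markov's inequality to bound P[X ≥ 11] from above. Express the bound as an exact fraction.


μ = E[X] = 7/4, a = 11.
Markov: P[X ≥ 11] ≤ μ/a = (7/4)/11 = 7/44.
Numerically: ≈ 0.159.
(Since a = 11 > μ = 1.750, the bound 7/44 is < 1 and informative.)

P[X ≥ 11] ≤ 7/44 ≈ 0.159.


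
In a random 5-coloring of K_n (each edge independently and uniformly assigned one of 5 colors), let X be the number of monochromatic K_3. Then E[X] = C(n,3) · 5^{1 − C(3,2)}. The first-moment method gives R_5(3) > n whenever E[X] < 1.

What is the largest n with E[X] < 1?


We need C(n, 3) · 5^{1 − 3} < 1, i.e. C(n, 3) < 5^{3 − 1} = 25.
Check values of n near the boundary:
  n = 5: C(5, 3) = 10; 10 < 25? YES
  n = 6: C(6, 3) = 20; 20 < 25? YES
  n = 7: C(7, 3) = 35; 35 < 25? NO
The largest n with C(n, 3) < 25 is n = 6 (where E[X] = 4/5 ≈ 0.8000000). Hence R_5(3) > 6, i.e. R_5(3) ≥ 7.

Largest n = 6; hence R_5(3) > 6.


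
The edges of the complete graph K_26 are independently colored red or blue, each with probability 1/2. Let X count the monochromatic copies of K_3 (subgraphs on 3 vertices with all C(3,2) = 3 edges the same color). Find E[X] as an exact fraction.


Let X = Σ_S X_S over the C(26, 3) = 2600 subsets S of size 3, where X_S = 1 if the K_3 on S is monochromatic.
For a fixed S, the K_3 on S has C(3, 2) = 3 edges. P[all 3 edges red] = (1/2)^3, and likewise for blue, so P[monochromatic] = 2·(1/2)^3 = 2^{1 − 3} = 1/4.
By linearity: E[X] = C(26, 3) · 2^{1 − 3} = 2600 · 1/4 = 650.
Numerically: E[X] ≈ 650.0000.

E[X] = C(26,3)·2^(1−C(3,2)) = 650 ≈ 650.0000.


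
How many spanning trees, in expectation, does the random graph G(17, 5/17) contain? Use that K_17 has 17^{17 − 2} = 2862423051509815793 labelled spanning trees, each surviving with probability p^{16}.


K_17 has 17^{17 − 2} = 2862423051509815793 labelled spanning trees.
For each such spanning tree H, let X_H = 1 if all 16 edges of H are present in G. Then P[X_H = 1] = p^{16} = (5/17)^{16} = 152587890625/48661191875666868481.
Summing the indicators: E[X] = Σ_H E[X_H] = 2862423051509815793 · p^{16} = 2862423051509815793 · 152587890625/48661191875666868481 = 152587890625/17.
Numerically: E[X] ≈ 8.9758e+09.

E[X] = 2862423051509815793 · (5/17)^{16} = 152587890625/17 ≈ 8.9758e+09.


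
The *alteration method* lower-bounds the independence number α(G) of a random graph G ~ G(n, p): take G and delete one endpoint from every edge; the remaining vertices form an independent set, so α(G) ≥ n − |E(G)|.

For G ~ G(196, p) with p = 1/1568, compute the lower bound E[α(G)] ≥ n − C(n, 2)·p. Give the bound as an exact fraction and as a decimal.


E[|E(G)|] = C(196, 2)·p = 19110 · (1/1568) = 195/16.
E[α(G)] ≥ n − E[|E(G)|] = 196 − 195/16 = 2941/16.
Numerically: ≈ 183.8125.
(This is only a lower bound; the true E[α(G)] may be larger.)

E[α(G)] ≥ 2941/16 ≈ 183.8125.


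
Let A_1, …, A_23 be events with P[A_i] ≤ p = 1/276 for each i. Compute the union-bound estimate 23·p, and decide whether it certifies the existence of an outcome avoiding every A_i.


Union bound: P[∪_{i=1}^{23} A_i] ≤ Σ_i P[A_i] ≤ 23·p = 23·(1/276) = 1/12.
Numerically: 1/12 ≈ 0.0833333.
Is 1/12 < 1? YES.
Since P[∪ A_i] ≤ 1/12 < 1, the complement has P[∩ A_i^c] ≥ 1 − 1/12 = 11/12 > 0, so some outcome avoids every A_i.

23·p = 1/12 ≈ 0.0833333; existence CERTIFIED by the union bound.


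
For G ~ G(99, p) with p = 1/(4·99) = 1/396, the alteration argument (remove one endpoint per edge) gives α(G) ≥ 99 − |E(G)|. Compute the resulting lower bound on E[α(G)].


E[|E(G)|] = C(99, 2)·p = 4851 · (1/396) = 49/4.
E[α(G)] ≥ n − E[|E(G)|] = 99 − 49/4 = 347/4.
Numerically: ≈ 86.750000.
(This is only a lower bound; the true E[α(G)] may be larger.)

E[α(G)] ≥ 347/4 ≈ 86.750000.


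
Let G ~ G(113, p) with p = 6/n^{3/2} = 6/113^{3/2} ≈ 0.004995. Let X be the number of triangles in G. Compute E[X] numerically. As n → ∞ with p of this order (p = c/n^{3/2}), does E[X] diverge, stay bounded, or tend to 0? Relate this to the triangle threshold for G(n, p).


Number of potential triangles: C(113, 3) = 234136.
Each occurs with probability p³ ≈ (0.004995)³ ≈ 1.246237e-07.
By linearity: E[X] = C(113, 3)·p³ ≈ 234136 · 1.246237e-07 ≈ 0.0292.
Since α = 3/2 > 1, p = c/n^{3/2} = o(1/n) is below the triangle threshold p ~ 1/n. Asymptotically E[X] ~ (c³/6)·n^{3(1−α)} = (6³/6)·n^{-1.5} → 0, so by Markov's inequality G has no triangles w.h.p.

E[X] ≈ 0.0292; in regime p = Θ(1/n^{3/2}) E[X] tends to 0 (below the triangle threshold p ~ 1/n).


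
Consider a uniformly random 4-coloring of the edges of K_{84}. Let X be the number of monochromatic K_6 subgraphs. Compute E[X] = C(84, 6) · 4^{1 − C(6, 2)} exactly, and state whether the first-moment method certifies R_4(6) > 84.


E[X] = C(84, 6) · 4^{1 − 15} = 406481544 · 4^{−14} = 406481544/268435456.
As a reduced fraction: E[X] = 50810193/33554432 ≈ 1.514262.
Is E[X] < 1? NO.
Since E[X] ≥ 1, the first-moment bound is inconclusive at n = 84; it does NOT by itself certify R_4(6) > 84.

E[X] = 50810193/33554432 ≈ 1.514262; E[X] ≥ 1; first-moment method inconclusive here.


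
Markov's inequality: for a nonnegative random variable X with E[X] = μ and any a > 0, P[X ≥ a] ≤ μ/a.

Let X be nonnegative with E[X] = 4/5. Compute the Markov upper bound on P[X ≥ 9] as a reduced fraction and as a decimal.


μ = E[X] = 4/5, a = 9.
Markov: P[X ≥ 9] ≤ μ/a = (4/5)/9 = 4/45.
Numerically: ≈ 0.089.
(Since a = 9 > μ = 0.800, the bound 4/45 is < 1 and informative.)

P[X ≥ 9] ≤ 4/45 ≈ 0.089.


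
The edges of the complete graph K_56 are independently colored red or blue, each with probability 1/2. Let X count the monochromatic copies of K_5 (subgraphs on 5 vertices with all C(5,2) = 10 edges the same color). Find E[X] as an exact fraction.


Let X = Σ_S X_S over the C(56, 5) = 3819816 subsets S of size 5, where X_S = 1 if the K_5 on S is monochromatic.
For a fixed S, the K_5 on S has C(5, 2) = 10 edges. P[all 10 edges red] = (1/2)^10, and likewise for blue, so P[monochromatic] = 2·(1/2)^10 = 2^{1 − 10} = 1/512.
By linearity: E[X] = C(56, 5) · 2^{1 − 10} = 3819816 · 1/512 = 477477/64.
Numerically: E[X] ≈ 7460.578125.

E[X] = C(56,5)·2^(1−C(5,2)) = 477477/64 ≈ 7460.578125.


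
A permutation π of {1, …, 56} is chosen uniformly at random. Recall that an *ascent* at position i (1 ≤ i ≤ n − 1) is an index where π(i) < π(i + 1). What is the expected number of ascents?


Write X = Σ X_I over i = 1, …, 55, with X_I the indicator of one ascent.
There are 55 indicators.
For each fixed i, the pair (π(i), π(i+1)) is a uniformly random ordered pair of distinct values from {1, …, 56}; by symmetry P[π(i) < π(i+1)] = 1/2.
By linearity: E[X] = 55 · (1/2) = (56 − 1) · (1/2) = 55/2 ≈ 27.50000.

E[X] = 55/2 = 27.50000.


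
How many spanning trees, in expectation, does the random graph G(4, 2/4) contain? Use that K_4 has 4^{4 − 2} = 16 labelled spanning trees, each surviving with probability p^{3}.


K_4 has 4^{4 − 2} = 16 labelled spanning trees.
For each such spanning tree H, let X_H = 1 if all 3 edges of H are present in G. Then P[X_H = 1] = p^{3} = (1/2)^{3} = 1/8.
By linearity of expectation: E[X] = Σ_H E[X_H] = 16 · p^{3} = 16 · 1/8 = 2.
Numerically: E[X] ≈ 2.

E[X] = 16 · (1/2)^{3} = 2 ≈ 2.


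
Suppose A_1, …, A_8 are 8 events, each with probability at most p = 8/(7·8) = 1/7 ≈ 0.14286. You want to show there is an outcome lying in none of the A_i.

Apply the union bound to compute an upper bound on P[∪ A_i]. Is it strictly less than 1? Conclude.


Union bound: P[∪_{i=1}^{8} A_i] ≤ Σ_i P[A_i] ≤ 8·p = 8·(1/7) = 8/7.
Numerically: 8/7 ≈ 1.14286.
Is 8/7 < 1? NO.
Since the bound 8/7 is ≥ 1, the union bound is uninformative here; it does NOT by itself certify existence.

8·p = 8/7 ≈ 1.14286; existence NOT certified by the union bound.


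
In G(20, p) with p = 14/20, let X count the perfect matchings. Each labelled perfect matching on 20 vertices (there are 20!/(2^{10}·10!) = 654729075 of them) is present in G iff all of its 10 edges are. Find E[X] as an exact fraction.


K_20 has 20!/(2^{10}·10!) = 654729075 labelled perfect matchings.
For each such perfect matching H, let X_H = 1 if all 10 edges of H are present in G. Then P[X_H = 1] = p^{10} = (7/10)^{10} = 282475249/10000000000.
By linearity: E[X] = Σ_H E[X_H] = 654729075 · p^{10} = 654729075 · 282475249/10000000000 = 7397790339526587/400000000.
Numerically: E[X] ≈ 1.8494e+07.

E[X] = 654729075 · (7/10)^{10} = 7397790339526587/400000000 ≈ 1.8494e+07.


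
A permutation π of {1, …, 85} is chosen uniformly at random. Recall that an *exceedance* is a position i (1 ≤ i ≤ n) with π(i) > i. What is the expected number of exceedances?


Write X = Σ_{i=1}^{85} X_i, where X_i = 1_{π(i) > i}.
For each fixed i, π(i) is uniform over {1, …, 85} (marginal of a uniform permutation), so P[π(i) > i] = (n − i)/n. Summing: Σ_{i=1}^{85} (n − i)/n = (0 + 1 + … + 84)/85 = 85(85 − 1)/(2·85) = (85 − 1)/2.
Hence E[X] = Σ_{i=1}^{85} (85 − i)/85 = 42 ≈ 42.000000.

E[X] = 42 = 42.000000.


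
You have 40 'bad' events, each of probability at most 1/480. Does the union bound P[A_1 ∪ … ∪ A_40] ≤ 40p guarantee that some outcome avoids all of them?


Union bound: P[∪_{i=1}^{40} A_i] ≤ Σ_i P[A_i] ≤ 40·p = 40·(1/480) = 1/12.
Numerically: 1/12 ≈ 0.0833.
Is 1/12 < 1? YES.
Since P[∪ A_i] ≤ 1/12 < 1, the complement has P[∩ A_i^c] ≥ 1 − 1/12 = 11/12 > 0, so some outcome avoids every A_i.

40·p = 1/12 ≈ 0.0833; existence CERTIFIED by the union bound.


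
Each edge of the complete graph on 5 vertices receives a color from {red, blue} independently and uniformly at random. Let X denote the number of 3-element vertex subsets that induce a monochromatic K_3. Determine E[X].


Let X = Σ_S X_S over the C(5, 3) = 10 subsets S of size 3, where X_S = 1 if the K_3 on S is monochromatic.
For a fixed S, the K_3 on S has C(3, 2) = 3 edges. P[all 3 edges red] = (1/2)^3, and likewise for blue, so P[monochromatic] = 2·(1/2)^3 = 2^{1 − 3} = 1/4.
By linearity of expectation: E[X] = C(5, 3) · 2^{1 − 3} = 10 · 1/4 = 5/2.
Numerically: E[X] ≈ 2.500000.

E[X] = C(5,3)·2^(1−C(3,2)) = 5/2 ≈ 2.500000.


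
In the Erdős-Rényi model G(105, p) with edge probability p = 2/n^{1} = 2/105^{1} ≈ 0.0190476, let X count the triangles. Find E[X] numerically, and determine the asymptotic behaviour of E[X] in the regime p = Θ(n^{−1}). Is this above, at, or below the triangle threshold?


Number of potential triangles: C(105, 3) = 187460.
Each occurs with probability p³ ≈ (0.0190476)³ ≈ 6.91070079e-06.
By linearity: E[X] = C(105, 3)·p³ ≈ 187460 · 6.91070079e-06 ≈ 1.295480.
Here α = 1, so p = 2/n is exactly at the triangle threshold p ~ 1/n. Asymptotically E[X] → c³/6 = 2³/6 = 4/3 ≈ 1.333333, a bounded constant. In this regime the triangle count is asymptotically Poisson(c³/6).

E[X] ≈ 1.295480; in regime p = Θ(1/n^{1}) E[X] stays bounded (at the triangle threshold p ~ 1/n).


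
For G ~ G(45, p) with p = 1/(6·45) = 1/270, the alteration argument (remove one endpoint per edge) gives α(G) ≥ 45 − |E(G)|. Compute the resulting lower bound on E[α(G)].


E[|E(G)|] = C(45, 2)·p = 990 · (1/270) = 11/3.
E[α(G)] ≥ n − E[|E(G)|] = 45 − 11/3 = 124/3.
Numerically: ≈ 41.333333.
(This is only a lower bound; the true E[α(G)] may be larger.)

E[α(G)] ≥ 124/3 ≈ 41.333333.


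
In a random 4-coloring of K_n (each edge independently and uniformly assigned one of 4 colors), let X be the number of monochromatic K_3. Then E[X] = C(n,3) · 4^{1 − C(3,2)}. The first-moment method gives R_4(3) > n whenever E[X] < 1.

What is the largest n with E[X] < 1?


We need C(n, 3) · 4^{1 − 3} < 1, i.e. C(n, 3) < 4^{3 − 1} = 16.
Check values of n near the boundary:
  n = 3: C(3, 3) = 1; 1 < 16? YES
  n = 4: C(4, 3) = 4; 4 < 16? YES
  n = 5: C(5, 3) = 10; 10 < 16? YES
  n = 6: C(6, 3) = 20; 20 < 16? NO
  n = 7: C(7, 3) = 35; 35 < 16? NO
The largest n with C(n, 3) < 16 is n = 5 (where E[X] = 5/8 ≈ 0.6250000). Hence R_4(3) > 5, i.e. R_4(3) ≥ 6.

Largest n = 5; hence R_4(3) > 5.


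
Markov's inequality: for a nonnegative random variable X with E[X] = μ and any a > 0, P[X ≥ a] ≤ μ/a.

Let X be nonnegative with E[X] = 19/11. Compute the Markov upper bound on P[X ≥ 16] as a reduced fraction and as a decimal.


μ = E[X] = 19/11, a = 16.
Markov: P[X ≥ 16] ≤ μ/a = (19/11)/16 = 19/176.
Numerically: ≈ 0.108.
(Since a = 16 > μ = 1.727, the bound 19/176 is < 1 and informative.)

P[X ≥ 16] ≤ 19/176 ≈ 0.108.


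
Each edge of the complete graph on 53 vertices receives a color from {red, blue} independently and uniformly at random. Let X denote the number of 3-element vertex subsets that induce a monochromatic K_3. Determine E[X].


Let X = Σ_S X_S over the C(53, 3) = 23426 subsets S of size 3, where X_S = 1 if the K_3 on S is monochromatic.
For a fixed S, the K_3 on S has C(3, 2) = 3 edges. P[all 3 edges red] = (1/2)^3, and likewise for blue, so P[monochromatic] = 2·(1/2)^3 = 2^{1 − 3} = 1/4.
Summing: E[X] = C(53, 3) · 2^{1 − 3} = 23426 · 1/4 = 11713/2.
Numerically: E[X] ≈ 5856.500000.

E[X] = C(53,3)·2^(1−C(3,2)) = 11713/2 ≈ 5856.500000.


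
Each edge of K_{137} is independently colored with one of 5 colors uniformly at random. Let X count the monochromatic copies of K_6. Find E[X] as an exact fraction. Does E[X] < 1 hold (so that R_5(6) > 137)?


E[X] = C(137, 6) · 5^{1 − 15} = 8218472724 · 5^{−14} = 8218472724/6103515625.
As a reduced fraction: E[X] = 8218472724/6103515625 ≈ 1.3465.
Is E[X] < 1? NO.
Since E[X] ≥ 1, the first-moment bound is inconclusive at n = 137; it does NOT by itself certify R_5(6) > 137.

E[X] = 8218472724/6103515625 ≈ 1.3465; E[X] ≥ 1; first-moment method inconclusive here.
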